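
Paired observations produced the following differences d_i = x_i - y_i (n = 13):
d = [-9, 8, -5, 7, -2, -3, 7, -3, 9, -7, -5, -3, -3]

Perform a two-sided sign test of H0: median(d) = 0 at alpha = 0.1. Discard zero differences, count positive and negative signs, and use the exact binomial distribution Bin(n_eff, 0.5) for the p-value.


Step 1: Discard zero differences. Original n = 13; n_eff = number of nonzero differences = 13.
Nonzero differences (with sign): -9, +8, -5, +7, -2, -3, +7, -3, +9, -7, -5, -3, -3
Step 2: Count signs: positive = 4, negative = 9.
Step 3: Under H0: P(positive) = 0.5, so the number of positives S ~ Bin(13, 0.5).
Step 4: Two-sided exact p-value = sum of Bin(13,0.5) probabilities at or below the observed probability = 0.266846.
Step 5: alpha = 0.1. fail to reject H0.

n_eff = 13, pos = 4, neg = 9, p = 0.266846, fail to reject H0.


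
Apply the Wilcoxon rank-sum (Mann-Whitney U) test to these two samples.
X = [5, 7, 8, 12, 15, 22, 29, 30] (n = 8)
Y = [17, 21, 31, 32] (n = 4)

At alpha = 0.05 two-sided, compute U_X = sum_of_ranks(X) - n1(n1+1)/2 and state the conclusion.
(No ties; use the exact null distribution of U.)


Step 1: Combine and sort all 12 observations; assign midranks.
sorted (value, group): (5,X), (7,X), (8,X), (12,X), (15,X), (17,Y), (21,Y), (22,X), (29,X), (30,X), (31,Y), (32,Y)
ranks: 5->1, 7->2, 8->3, 12->4, 15->5, 17->6, 21->7, 22->8, 29->9, 30->10, 31->11, 32->12
Step 2: Rank sum for X: R1 = 1 + 2 + 3 + 4 + 5 + 8 + 9 + 10 = 42.
Step 3: U_X = R1 - n1(n1+1)/2 = 42 - 8*9/2 = 42 - 36 = 6.
       U_Y = n1*n2 - U_X = 32 - 6 = 26.
Step 4: No ties, so the exact null distribution of U (based on enumerating the C(12,8) = 495 equally likely rank assignments) gives the two-sided p-value.
Step 5: p-value = 0.109091; compare to alpha = 0.05. fail to reject H0.

U_X = 6, p = 0.109091, fail to reject H0 at alpha = 0.05.


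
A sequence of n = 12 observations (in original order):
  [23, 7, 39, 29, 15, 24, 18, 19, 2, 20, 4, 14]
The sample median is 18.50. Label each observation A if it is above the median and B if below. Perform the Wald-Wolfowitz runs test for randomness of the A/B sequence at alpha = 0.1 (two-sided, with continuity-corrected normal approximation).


Step 1: Compute median = 18.50; label A = above, B = below.
Labels in order: ABAABABABABB  (n_A = 6, n_B = 6)
Step 2: Count runs R = 10.
Step 3: Under H0 (random ordering), E[R] = 2*n_A*n_B/(n_A+n_B) + 1 = 2*6*6/12 + 1 = 7.0000.
        Var[R] = 2*n_A*n_B*(2*n_A*n_B - n_A - n_B) / ((n_A+n_B)^2 * (n_A+n_B-1)) = 4320/1584 = 2.7273.
        SD[R] = 1.6514.
Step 4: Continuity-corrected z = (R - 0.5 - E[R]) / SD[R] = (10 - 0.5 - 7.0000) / 1.6514 = 1.5138.
Step 5: Two-sided p-value via normal approximation = 2*(1 - Phi(|z|)) = 0.130070.
Step 6: alpha = 0.1. fail to reject H0.

R = 10, z = 1.5138, p = 0.130070, fail to reject H0.


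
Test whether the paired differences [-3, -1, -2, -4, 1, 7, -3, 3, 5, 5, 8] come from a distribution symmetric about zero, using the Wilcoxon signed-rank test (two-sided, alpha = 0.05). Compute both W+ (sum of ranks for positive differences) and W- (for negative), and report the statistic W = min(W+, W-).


Step 1: Drop any zero differences (none here) and take |d_i|.
|d| = [3, 1, 2, 4, 1, 7, 3, 3, 5, 5, 8]
Step 2: Midrank |d_i| (ties get averaged ranks).
ranks: |3|->5, |1|->1.5, |2|->3, |4|->7, |1|->1.5, |7|->10, |3|->5, |3|->5, |5|->8.5, |5|->8.5, |8|->11
Step 3: Attach original signs; sum ranks with positive sign and with negative sign.
W+ = 1.5 + 10 + 5 + 8.5 + 8.5 + 11 = 44.5
W- = 5 + 1.5 + 3 + 7 + 5 = 21.5
(Check: W+ + W- = 66 should equal n(n+1)/2 = 66.)
Step 4: Test statistic W = min(W+, W-) = 21.5.
Step 5: Ties in |d|, so use the tie-corrected normal approximation.
        E[W] = n(n+1)/4 = 11*12/4 = 33.
        Tie groups: |d|=1 (t=2), |d|=3 (t=3), |d|=5 (t=2); sum(t^3 - t) = 36.
        Var[W] = n(n+1)(2n+1)/24 - sum(t^3-t)/48 = 3036/24 - 36/48 = 125.75.
        z = (W - E[W]) / sqrt(Var[W]) = (21.5 - 33) / 11.2138 = -1.0255.
        Two-sided p = 2*Phi(z) = 0.305118.
Step 6: alpha = 0.05. fail to reject H0.

W+ = 44.5, W- = 21.5, W = min = 21.5, p = 0.305118, fail to reject H0.


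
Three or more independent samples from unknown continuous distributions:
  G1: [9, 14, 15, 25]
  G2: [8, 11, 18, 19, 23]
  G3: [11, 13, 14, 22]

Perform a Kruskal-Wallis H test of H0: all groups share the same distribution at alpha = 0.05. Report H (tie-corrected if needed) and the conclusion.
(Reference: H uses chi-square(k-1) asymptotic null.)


Step 1: Combine all N = 13 observations and assign midranks.
sorted (value, group, rank): (8,G2,1), (9,G1,2), (11,G2,3.5), (11,G3,3.5), (13,G3,5), (14,G1,6.5), (14,G3,6.5), (15,G1,8), (18,G2,9), (19,G2,10), (22,G3,11), (23,G2,12), (25,G1,13)
Step 2: Sum ranks within each group.
R_1 = 29.5 (n_1 = 4)
R_2 = 35.5 (n_2 = 5)
R_3 = 26 (n_3 = 4)
Step 3: H = 12/(N(N+1)) * sum(R_i^2/n_i) - 3(N+1)
     = 12/(13*14) * (29.5^2/4 + 35.5^2/5 + 26^2/4) - 3*14
     = 0.065934 * 638.612 - 42
     = 0.106319.
Step 4: Ties present; correction factor C = 1 - 12/(13^3 - 13) = 0.994505. Corrected H = 0.106319 / 0.994505 = 0.106906.
Step 5: Under H0, H ~ chi^2(2); p-value = 0.947950.
Step 6: alpha = 0.05. fail to reject H0.

H = 0.1069, df = 2, p = 0.947950, fail to reject H0.


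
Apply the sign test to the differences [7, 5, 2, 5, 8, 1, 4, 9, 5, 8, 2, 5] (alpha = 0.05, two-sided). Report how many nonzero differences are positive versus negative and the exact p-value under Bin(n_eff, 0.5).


Step 1: Discard zero differences. Original n = 12; n_eff = number of nonzero differences = 12.
Nonzero differences (with sign): +7, +5, +2, +5, +8, +1, +4, +9, +5, +8, +2, +5
Step 2: Count signs: positive = 12, negative = 0.
Step 3: Under H0: P(positive) = 0.5, so the number of positives S ~ Bin(12, 0.5).
Step 4: Two-sided exact p-value = sum of Bin(12,0.5) probabilities at or below the observed probability = 0.000488.
Step 5: alpha = 0.05. reject H0.

n_eff = 12, pos = 12, neg = 0, p = 0.000488, reject H0.


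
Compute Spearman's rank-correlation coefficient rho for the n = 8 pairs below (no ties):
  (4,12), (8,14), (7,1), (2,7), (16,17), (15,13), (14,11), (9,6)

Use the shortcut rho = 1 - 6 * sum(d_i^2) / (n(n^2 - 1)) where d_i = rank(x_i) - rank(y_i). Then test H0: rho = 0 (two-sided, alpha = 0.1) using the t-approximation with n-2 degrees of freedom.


Step 1: Rank x and y separately (midranks; no ties here).
rank(x): 4->2, 8->4, 7->3, 2->1, 16->8, 15->7, 14->6, 9->5
rank(y): 12->5, 14->7, 1->1, 7->3, 17->8, 13->6, 11->4, 6->2
Step 2: d_i = R_x(i) - R_y(i); compute d_i^2.
  (2-5)^2=9, (4-7)^2=9, (3-1)^2=4, (1-3)^2=4, (8-8)^2=0, (7-6)^2=1, (6-4)^2=4, (5-2)^2=9
sum(d^2) = 40.
Step 3: rho = 1 - 6*40 / (8*(8^2 - 1)) = 1 - 240/504 = 0.523810.
Step 4: Under H0, t = rho * sqrt((n-2)/(1-rho^2)) = 1.5062 ~ t(6).
Step 5: Two-sided p-value from the t-distribution with 6 df = 0.182721.
Step 6: alpha = 0.1. fail to reject H0.

rho = 0.5238, p = 0.182721, fail to reject H0 at alpha = 0.1.


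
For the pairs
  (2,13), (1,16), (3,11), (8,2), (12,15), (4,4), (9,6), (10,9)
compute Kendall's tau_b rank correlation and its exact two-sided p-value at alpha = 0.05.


Step 1: Enumerate the 28 unordered pairs (i,j) with i<j and classify each by sign(x_j-x_i) * sign(y_j-y_i).
  (1,2):dx=-1,dy=+3->D; (1,3):dx=+1,dy=-2->D; (1,4):dx=+6,dy=-11->D; (1,5):dx=+10,dy=+2->C
  (1,6):dx=+2,dy=-9->D; (1,7):dx=+7,dy=-7->D; (1,8):dx=+8,dy=-4->D; (2,3):dx=+2,dy=-5->D
  (2,4):dx=+7,dy=-14->D; (2,5):dx=+11,dy=-1->D; (2,6):dx=+3,dy=-12->D; (2,7):dx=+8,dy=-10->D
  (2,8):dx=+9,dy=-7->D; (3,4):dx=+5,dy=-9->D; (3,5):dx=+9,dy=+4->C; (3,6):dx=+1,dy=-7->D
  (3,7):dx=+6,dy=-5->D; (3,8):dx=+7,dy=-2->D; (4,5):dx=+4,dy=+13->C; (4,6):dx=-4,dy=+2->D
  (4,7):dx=+1,dy=+4->C; (4,8):dx=+2,dy=+7->C; (5,6):dx=-8,dy=-11->C; (5,7):dx=-3,dy=-9->C
  (5,8):dx=-2,dy=-6->C; (6,7):dx=+5,dy=+2->C; (6,8):dx=+6,dy=+5->C; (7,8):dx=+1,dy=+3->C
Step 2: C = 11, D = 17, total pairs = 28.
Step 3: tau = (C - D)/(n(n-1)/2) = (11 - 17)/28 = -0.214286.
Step 4: Exact two-sided p-value (enumerate n! = 40320 permutations of y under H0): p = 0.548413.
Step 5: alpha = 0.05. fail to reject H0.

tau_b = -0.2143 (C=11, D=17), p = 0.548413, fail to reject H0.


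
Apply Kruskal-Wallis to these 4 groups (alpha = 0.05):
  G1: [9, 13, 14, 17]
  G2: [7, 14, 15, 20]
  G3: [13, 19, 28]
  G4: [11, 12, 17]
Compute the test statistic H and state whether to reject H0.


Step 1: Combine all N = 14 observations and assign midranks.
sorted (value, group, rank): (7,G2,1), (9,G1,2), (11,G4,3), (12,G4,4), (13,G1,5.5), (13,G3,5.5), (14,G1,7.5), (14,G2,7.5), (15,G2,9), (17,G1,10.5), (17,G4,10.5), (19,G3,12), (20,G2,13), (28,G3,14)
Step 2: Sum ranks within each group.
R_1 = 25.5 (n_1 = 4)
R_2 = 30.5 (n_2 = 4)
R_3 = 31.5 (n_3 = 3)
R_4 = 17.5 (n_4 = 3)
Step 3: H = 12/(N(N+1)) * sum(R_i^2/n_i) - 3(N+1)
     = 12/(14*15) * (25.5^2/4 + 30.5^2/4 + 31.5^2/3 + 17.5^2/3) - 3*15
     = 0.057143 * 827.958 - 45
     = 2.311905.
Step 4: Ties present; correction factor C = 1 - 18/(14^3 - 14) = 0.993407. Corrected H = 2.311905 / 0.993407 = 2.327249.
Step 5: Under H0, H ~ chi^2(3); p-value = 0.507321.
Step 6: alpha = 0.05. fail to reject H0.

H = 2.3272, df = 3, p = 0.507321, fail to reject H0.


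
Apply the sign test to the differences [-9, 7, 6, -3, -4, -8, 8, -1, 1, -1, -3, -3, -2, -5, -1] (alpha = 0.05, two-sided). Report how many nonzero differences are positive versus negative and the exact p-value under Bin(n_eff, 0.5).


Step 1: Discard zero differences. Original n = 15; n_eff = number of nonzero differences = 15.
Nonzero differences (with sign): -9, +7, +6, -3, -4, -8, +8, -1, +1, -1, -3, -3, -2, -5, -1
Step 2: Count signs: positive = 4, negative = 11.
Step 3: Under H0: P(positive) = 0.5, so the number of positives S ~ Bin(15, 0.5).
Step 4: Two-sided exact p-value = sum of Bin(15,0.5) probabilities at or below the observed probability = 0.118469.
Step 5: alpha = 0.05. fail to reject H0.

n_eff = 15, pos = 4, neg = 11, p = 0.118469, fail to reject H0.


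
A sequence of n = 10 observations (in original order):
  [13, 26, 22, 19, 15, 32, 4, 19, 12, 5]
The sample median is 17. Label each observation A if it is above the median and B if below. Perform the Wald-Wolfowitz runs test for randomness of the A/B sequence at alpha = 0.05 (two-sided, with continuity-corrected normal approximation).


Step 1: Compute median = 17; label A = above, B = below.
Labels in order: BAAABABABB  (n_A = 5, n_B = 5)
Step 2: Count runs R = 7.
Step 3: Under H0 (random ordering), E[R] = 2*n_A*n_B/(n_A+n_B) + 1 = 2*5*5/10 + 1 = 6.0000.
        Var[R] = 2*n_A*n_B*(2*n_A*n_B - n_A - n_B) / ((n_A+n_B)^2 * (n_A+n_B-1)) = 2000/900 = 2.2222.
        SD[R] = 1.4907.
Step 4: Continuity-corrected z = (R - 0.5 - E[R]) / SD[R] = (7 - 0.5 - 6.0000) / 1.4907 = 0.3354.
Step 5: Two-sided p-value via normal approximation = 2*(1 - Phi(|z|)) = 0.737316.
Step 6: alpha = 0.05. fail to reject H0.

R = 7, z = 0.3354, p = 0.737316, fail to reject H0.


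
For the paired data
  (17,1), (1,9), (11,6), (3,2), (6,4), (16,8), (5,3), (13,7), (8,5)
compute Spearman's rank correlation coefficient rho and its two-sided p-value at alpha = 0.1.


Step 1: Rank x and y separately (midranks; no ties here).
rank(x): 17->9, 1->1, 11->6, 3->2, 6->4, 16->8, 5->3, 13->7, 8->5
rank(y): 1->1, 9->9, 6->6, 2->2, 4->4, 8->8, 3->3, 7->7, 5->5
Step 2: d_i = R_x(i) - R_y(i); compute d_i^2.
  (9-1)^2=64, (1-9)^2=64, (6-6)^2=0, (2-2)^2=0, (4-4)^2=0, (8-8)^2=0, (3-3)^2=0, (7-7)^2=0, (5-5)^2=0
sum(d^2) = 128.
Step 3: rho = 1 - 6*128 / (9*(9^2 - 1)) = 1 - 768/720 = -0.066667.
Step 4: Under H0, t = rho * sqrt((n-2)/(1-rho^2)) = -0.1768 ~ t(7).
Step 5: Two-sided p-value from the t-distribution with 7 df = 0.864690.
Step 6: alpha = 0.1. fail to reject H0.

rho = -0.0667, p = 0.864690, fail to reject H0 at alpha = 0.1.


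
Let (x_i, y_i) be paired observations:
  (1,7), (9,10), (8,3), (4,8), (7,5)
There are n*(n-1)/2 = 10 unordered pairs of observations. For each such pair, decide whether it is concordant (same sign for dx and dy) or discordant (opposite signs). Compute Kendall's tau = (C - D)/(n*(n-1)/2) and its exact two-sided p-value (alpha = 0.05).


Step 1: Enumerate the 10 unordered pairs (i,j) with i<j and classify each by sign(x_j-x_i) * sign(y_j-y_i).
  (1,2):dx=+8,dy=+3->C; (1,3):dx=+7,dy=-4->D; (1,4):dx=+3,dy=+1->C; (1,5):dx=+6,dy=-2->D
  (2,3):dx=-1,dy=-7->C; (2,4):dx=-5,dy=-2->C; (2,5):dx=-2,dy=-5->C; (3,4):dx=-4,dy=+5->D
  (3,5):dx=-1,dy=+2->D; (4,5):dx=+3,dy=-3->D
Step 2: C = 5, D = 5, total pairs = 10.
Step 3: tau = (C - D)/(n(n-1)/2) = (5 - 5)/10 = 0.000000.
Step 4: Exact two-sided p-value (enumerate n! = 120 permutations of y under H0): p = 1.000000.
Step 5: alpha = 0.05. fail to reject H0.

tau_b = 0.0000 (C=5, D=5), p = 1.000000, fail to reject H0.


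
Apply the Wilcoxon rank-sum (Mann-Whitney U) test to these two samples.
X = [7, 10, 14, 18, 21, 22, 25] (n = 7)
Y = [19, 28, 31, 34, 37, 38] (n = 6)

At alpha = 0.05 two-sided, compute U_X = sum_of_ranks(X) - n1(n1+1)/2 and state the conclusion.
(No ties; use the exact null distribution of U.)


Step 1: Combine and sort all 13 observations; assign midranks.
sorted (value, group): (7,X), (10,X), (14,X), (18,X), (19,Y), (21,X), (22,X), (25,X), (28,Y), (31,Y), (34,Y), (37,Y), (38,Y)
ranks: 7->1, 10->2, 14->3, 18->4, 19->5, 21->6, 22->7, 25->8, 28->9, 31->10, 34->11, 37->12, 38->13
Step 2: Rank sum for X: R1 = 1 + 2 + 3 + 4 + 6 + 7 + 8 = 31.
Step 3: U_X = R1 - n1(n1+1)/2 = 31 - 7*8/2 = 31 - 28 = 3.
       U_Y = n1*n2 - U_X = 42 - 3 = 39.
Step 4: No ties, so the exact null distribution of U (based on enumerating the C(13,7) = 1716 equally likely rank assignments) gives the two-sided p-value.
Step 5: p-value = 0.008159; compare to alpha = 0.05. reject H0.

U_X = 3, p = 0.008159, reject H0 at alpha = 0.05.


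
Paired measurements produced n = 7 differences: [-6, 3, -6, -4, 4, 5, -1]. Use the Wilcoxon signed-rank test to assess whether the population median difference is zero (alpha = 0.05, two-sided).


Step 1: Drop any zero differences (none here) and take |d_i|.
|d| = [6, 3, 6, 4, 4, 5, 1]
Step 2: Midrank |d_i| (ties get averaged ranks).
ranks: |6|->6.5, |3|->2, |6|->6.5, |4|->3.5, |4|->3.5, |5|->5, |1|->1
Step 3: Attach original signs; sum ranks with positive sign and with negative sign.
W+ = 2 + 3.5 + 5 = 10.5
W- = 6.5 + 6.5 + 3.5 + 1 = 17.5
(Check: W+ + W- = 28 should equal n(n+1)/2 = 28.)
Step 4: Test statistic W = min(W+, W-) = 10.5.
Step 5: Ties in |d|, so use the tie-corrected normal approximation.
        E[W] = n(n+1)/4 = 7*8/4 = 14.
        Tie groups: |d|=4 (t=2), |d|=6 (t=2); sum(t^3 - t) = 12.
        Var[W] = n(n+1)(2n+1)/24 - sum(t^3-t)/48 = 840/24 - 12/48 = 34.75.
        z = (W - E[W]) / sqrt(Var[W]) = (10.5 - 14) / 5.8949 = -0.5937.
        Two-sided p = 2*Phi(z) = 0.552691.
Step 6: alpha = 0.05. fail to reject H0.

W+ = 10.5, W- = 17.5, W = min = 10.5, p = 0.552691, fail to reject H0.


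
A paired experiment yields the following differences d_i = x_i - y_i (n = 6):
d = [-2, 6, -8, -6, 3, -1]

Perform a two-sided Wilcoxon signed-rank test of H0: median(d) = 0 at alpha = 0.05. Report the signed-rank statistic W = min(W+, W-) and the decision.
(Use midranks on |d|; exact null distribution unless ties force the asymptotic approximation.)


Step 1: Drop any zero differences (none here) and take |d_i|.
|d| = [2, 6, 8, 6, 3, 1]
Step 2: Midrank |d_i| (ties get averaged ranks).
ranks: |2|->2, |6|->4.5, |8|->6, |6|->4.5, |3|->3, |1|->1
Step 3: Attach original signs; sum ranks with positive sign and with negative sign.
W+ = 4.5 + 3 = 7.5
W- = 2 + 6 + 4.5 + 1 = 13.5
(Check: W+ + W- = 21 should equal n(n+1)/2 = 21.)
Step 4: Test statistic W = min(W+, W-) = 7.5.
Step 5: Ties in |d|, so use the tie-corrected normal approximation.
        E[W] = n(n+1)/4 = 6*7/4 = 10.5.
        Tie groups: |d|=6 (t=2); sum(t^3 - t) = 6.
        Var[W] = n(n+1)(2n+1)/24 - sum(t^3-t)/48 = 546/24 - 6/48 = 22.625.
        z = (W - E[W]) / sqrt(Var[W]) = (7.5 - 10.5) / 4.7566 = -0.6307.
        Two-sided p = 2*Phi(z) = 0.528233.
Step 6: alpha = 0.05. fail to reject H0.

W+ = 7.5, W- = 13.5, W = min = 7.5, p = 0.528233, fail to reject H0.


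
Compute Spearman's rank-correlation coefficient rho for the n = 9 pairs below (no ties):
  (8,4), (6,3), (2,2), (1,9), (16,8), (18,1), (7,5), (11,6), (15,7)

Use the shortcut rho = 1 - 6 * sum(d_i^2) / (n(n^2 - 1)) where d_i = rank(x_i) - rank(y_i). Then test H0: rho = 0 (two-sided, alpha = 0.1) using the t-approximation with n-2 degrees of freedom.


Step 1: Rank x and y separately (midranks; no ties here).
rank(x): 8->5, 6->3, 2->2, 1->1, 16->8, 18->9, 7->4, 11->6, 15->7
rank(y): 4->4, 3->3, 2->2, 9->9, 8->8, 1->1, 5->5, 6->6, 7->7
Step 2: d_i = R_x(i) - R_y(i); compute d_i^2.
  (5-4)^2=1, (3-3)^2=0, (2-2)^2=0, (1-9)^2=64, (8-8)^2=0, (9-1)^2=64, (4-5)^2=1, (6-6)^2=0, (7-7)^2=0
sum(d^2) = 130.
Step 3: rho = 1 - 6*130 / (9*(9^2 - 1)) = 1 - 780/720 = -0.083333.
Step 4: Under H0, t = rho * sqrt((n-2)/(1-rho^2)) = -0.2212 ~ t(7).
Step 5: Two-sided p-value from the t-distribution with 7 df = 0.831214.
Step 6: alpha = 0.1. fail to reject H0.

rho = -0.0833, p = 0.831214, fail to reject H0 at alpha = 0.1.


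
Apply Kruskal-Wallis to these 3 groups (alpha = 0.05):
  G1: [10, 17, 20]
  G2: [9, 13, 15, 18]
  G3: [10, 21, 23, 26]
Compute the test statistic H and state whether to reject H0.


Step 1: Combine all N = 11 observations and assign midranks.
sorted (value, group, rank): (9,G2,1), (10,G1,2.5), (10,G3,2.5), (13,G2,4), (15,G2,5), (17,G1,6), (18,G2,7), (20,G1,8), (21,G3,9), (23,G3,10), (26,G3,11)
Step 2: Sum ranks within each group.
R_1 = 16.5 (n_1 = 3)
R_2 = 17 (n_2 = 4)
R_3 = 32.5 (n_3 = 4)
Step 3: H = 12/(N(N+1)) * sum(R_i^2/n_i) - 3(N+1)
     = 12/(11*12) * (16.5^2/3 + 17^2/4 + 32.5^2/4) - 3*12
     = 0.090909 * 427.062 - 36
     = 2.823864.
Step 4: Ties present; correction factor C = 1 - 6/(11^3 - 11) = 0.995455. Corrected H = 2.823864 / 0.995455 = 2.836758.
Step 5: Under H0, H ~ chi^2(2); p-value = 0.242106.
Step 6: alpha = 0.05. fail to reject H0.

H = 2.8368, df = 2, p = 0.242106, fail to reject H0.


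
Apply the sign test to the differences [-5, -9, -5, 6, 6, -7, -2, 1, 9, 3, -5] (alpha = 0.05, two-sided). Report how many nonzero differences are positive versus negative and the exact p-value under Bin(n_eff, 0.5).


Step 1: Discard zero differences. Original n = 11; n_eff = number of nonzero differences = 11.
Nonzero differences (with sign): -5, -9, -5, +6, +6, -7, -2, +1, +9, +3, -5
Step 2: Count signs: positive = 5, negative = 6.
Step 3: Under H0: P(positive) = 0.5, so the number of positives S ~ Bin(11, 0.5).
Step 4: Two-sided exact p-value = sum of Bin(11,0.5) probabilities at or below the observed probability = 1.000000.
Step 5: alpha = 0.05. fail to reject H0.

n_eff = 11, pos = 5, neg = 6, p = 1.000000, fail to reject H0.


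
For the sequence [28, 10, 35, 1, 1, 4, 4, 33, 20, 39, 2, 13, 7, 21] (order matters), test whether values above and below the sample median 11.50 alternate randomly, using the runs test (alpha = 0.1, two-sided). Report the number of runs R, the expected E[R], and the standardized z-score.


Step 1: Compute median = 11.50; label A = above, B = below.
Labels in order: ABABBBBAAABABA  (n_A = 7, n_B = 7)
Step 2: Count runs R = 9.
Step 3: Under H0 (random ordering), E[R] = 2*n_A*n_B/(n_A+n_B) + 1 = 2*7*7/14 + 1 = 8.0000.
        Var[R] = 2*n_A*n_B*(2*n_A*n_B - n_A - n_B) / ((n_A+n_B)^2 * (n_A+n_B-1)) = 8232/2548 = 3.2308.
        SD[R] = 1.7974.
Step 4: Continuity-corrected z = (R - 0.5 - E[R]) / SD[R] = (9 - 0.5 - 8.0000) / 1.7974 = 0.2782.
Step 5: Two-sided p-value via normal approximation = 2*(1 - Phi(|z|)) = 0.780879.
Step 6: alpha = 0.1. fail to reject H0.

R = 9, z = 0.2782, p = 0.780879, fail to reject H0.


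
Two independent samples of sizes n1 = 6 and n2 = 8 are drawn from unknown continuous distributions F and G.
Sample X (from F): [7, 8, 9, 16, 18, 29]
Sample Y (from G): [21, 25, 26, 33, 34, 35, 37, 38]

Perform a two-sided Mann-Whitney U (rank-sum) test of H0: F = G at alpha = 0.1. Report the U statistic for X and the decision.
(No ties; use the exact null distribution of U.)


Step 1: Combine and sort all 14 observations; assign midranks.
sorted (value, group): (7,X), (8,X), (9,X), (16,X), (18,X), (21,Y), (25,Y), (26,Y), (29,X), (33,Y), (34,Y), (35,Y), (37,Y), (38,Y)
ranks: 7->1, 8->2, 9->3, 16->4, 18->5, 21->6, 25->7, 26->8, 29->9, 33->10, 34->11, 35->12, 37->13, 38->14
Step 2: Rank sum for X: R1 = 1 + 2 + 3 + 4 + 5 + 9 = 24.
Step 3: U_X = R1 - n1(n1+1)/2 = 24 - 6*7/2 = 24 - 21 = 3.
       U_Y = n1*n2 - U_X = 48 - 3 = 45.
Step 4: No ties, so the exact null distribution of U (based on enumerating the C(14,6) = 3003 equally likely rank assignments) gives the two-sided p-value.
Step 5: p-value = 0.004662; compare to alpha = 0.1. reject H0.

U_X = 3, p = 0.004662, reject H0 at alpha = 0.1.


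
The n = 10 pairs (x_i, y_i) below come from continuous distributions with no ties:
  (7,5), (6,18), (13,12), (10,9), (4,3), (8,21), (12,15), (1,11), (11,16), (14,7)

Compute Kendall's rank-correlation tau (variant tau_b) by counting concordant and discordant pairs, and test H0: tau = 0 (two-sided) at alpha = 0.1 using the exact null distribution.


Step 1: Enumerate the 45 unordered pairs (i,j) with i<j and classify each by sign(x_j-x_i) * sign(y_j-y_i).
  (1,2):dx=-1,dy=+13->D; (1,3):dx=+6,dy=+7->C; (1,4):dx=+3,dy=+4->C; (1,5):dx=-3,dy=-2->C
  (1,6):dx=+1,dy=+16->C; (1,7):dx=+5,dy=+10->C; (1,8):dx=-6,dy=+6->D; (1,9):dx=+4,dy=+11->C
  (1,10):dx=+7,dy=+2->C; (2,3):dx=+7,dy=-6->D; (2,4):dx=+4,dy=-9->D; (2,5):dx=-2,dy=-15->C
  (2,6):dx=+2,dy=+3->C; (2,7):dx=+6,dy=-3->D; (2,8):dx=-5,dy=-7->C; (2,9):dx=+5,dy=-2->D
  (2,10):dx=+8,dy=-11->D; (3,4):dx=-3,dy=-3->C; (3,5):dx=-9,dy=-9->C; (3,6):dx=-5,dy=+9->D
  (3,7):dx=-1,dy=+3->D; (3,8):dx=-12,dy=-1->C; (3,9):dx=-2,dy=+4->D; (3,10):dx=+1,dy=-5->D
  (4,5):dx=-6,dy=-6->C; (4,6):dx=-2,dy=+12->D; (4,7):dx=+2,dy=+6->C; (4,8):dx=-9,dy=+2->D
  (4,9):dx=+1,dy=+7->C; (4,10):dx=+4,dy=-2->D; (5,6):dx=+4,dy=+18->C; (5,7):dx=+8,dy=+12->C
  (5,8):dx=-3,dy=+8->D; (5,9):dx=+7,dy=+13->C; (5,10):dx=+10,dy=+4->C; (6,7):dx=+4,dy=-6->D
  (6,8):dx=-7,dy=-10->C; (6,9):dx=+3,dy=-5->D; (6,10):dx=+6,dy=-14->D; (7,8):dx=-11,dy=-4->C
  (7,9):dx=-1,dy=+1->D; (7,10):dx=+2,dy=-8->D; (8,9):dx=+10,dy=+5->C; (8,10):dx=+13,dy=-4->D
  (9,10):dx=+3,dy=-9->D
Step 2: C = 23, D = 22, total pairs = 45.
Step 3: tau = (C - D)/(n(n-1)/2) = (23 - 22)/45 = 0.022222.
Step 4: Exact two-sided p-value (enumerate n! = 3628800 permutations of y under H0): p = 1.000000.
Step 5: alpha = 0.1. fail to reject H0.

tau_b = 0.0222 (C=23, D=22), p = 1.000000, fail to reject H0.


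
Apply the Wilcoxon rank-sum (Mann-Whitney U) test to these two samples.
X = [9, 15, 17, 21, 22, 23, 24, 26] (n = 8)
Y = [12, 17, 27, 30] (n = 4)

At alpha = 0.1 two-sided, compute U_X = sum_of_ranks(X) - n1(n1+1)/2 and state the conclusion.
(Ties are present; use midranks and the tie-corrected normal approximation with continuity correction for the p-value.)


Step 1: Combine and sort all 12 observations; assign midranks.
sorted (value, group): (9,X), (12,Y), (15,X), (17,X), (17,Y), (21,X), (22,X), (23,X), (24,X), (26,X), (27,Y), (30,Y)
ranks: 9->1, 12->2, 15->3, 17->4.5, 17->4.5, 21->6, 22->7, 23->8, 24->9, 26->10, 27->11, 30->12
Step 2: Rank sum for X: R1 = 1 + 3 + 4.5 + 6 + 7 + 8 + 9 + 10 = 48.5.
Step 3: U_X = R1 - n1(n1+1)/2 = 48.5 - 8*9/2 = 48.5 - 36 = 12.5.
       U_Y = n1*n2 - U_X = 32 - 12.5 = 19.5.
Step 4: Ties are present, so use the tie-corrected normal approximation (with continuity correction) for the p-value.
Step 5: p-value = 0.609759; compare to alpha = 0.1. fail to reject H0.

U_X = 12.5, p = 0.609759, fail to reject H0 at alpha = 0.1.


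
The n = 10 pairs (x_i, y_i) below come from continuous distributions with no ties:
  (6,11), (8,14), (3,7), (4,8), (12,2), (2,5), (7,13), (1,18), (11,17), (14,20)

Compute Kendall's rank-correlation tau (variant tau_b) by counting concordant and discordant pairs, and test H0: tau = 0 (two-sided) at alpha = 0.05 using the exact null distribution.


Step 1: Enumerate the 45 unordered pairs (i,j) with i<j and classify each by sign(x_j-x_i) * sign(y_j-y_i).
  (1,2):dx=+2,dy=+3->C; (1,3):dx=-3,dy=-4->C; (1,4):dx=-2,dy=-3->C; (1,5):dx=+6,dy=-9->D
  (1,6):dx=-4,dy=-6->C; (1,7):dx=+1,dy=+2->C; (1,8):dx=-5,dy=+7->D; (1,9):dx=+5,dy=+6->C
  (1,10):dx=+8,dy=+9->C; (2,3):dx=-5,dy=-7->C; (2,4):dx=-4,dy=-6->C; (2,5):dx=+4,dy=-12->D
  (2,6):dx=-6,dy=-9->C; (2,7):dx=-1,dy=-1->C; (2,8):dx=-7,dy=+4->D; (2,9):dx=+3,dy=+3->C
  (2,10):dx=+6,dy=+6->C; (3,4):dx=+1,dy=+1->C; (3,5):dx=+9,dy=-5->D; (3,6):dx=-1,dy=-2->C
  (3,7):dx=+4,dy=+6->C; (3,8):dx=-2,dy=+11->D; (3,9):dx=+8,dy=+10->C; (3,10):dx=+11,dy=+13->C
  (4,5):dx=+8,dy=-6->D; (4,6):dx=-2,dy=-3->C; (4,7):dx=+3,dy=+5->C; (4,8):dx=-3,dy=+10->D
  (4,9):dx=+7,dy=+9->C; (4,10):dx=+10,dy=+12->C; (5,6):dx=-10,dy=+3->D; (5,7):dx=-5,dy=+11->D
  (5,8):dx=-11,dy=+16->D; (5,9):dx=-1,dy=+15->D; (5,10):dx=+2,dy=+18->C; (6,7):dx=+5,dy=+8->C
  (6,8):dx=-1,dy=+13->D; (6,9):dx=+9,dy=+12->C; (6,10):dx=+12,dy=+15->C; (7,8):dx=-6,dy=+5->D
  (7,9):dx=+4,dy=+4->C; (7,10):dx=+7,dy=+7->C; (8,9):dx=+10,dy=-1->D; (8,10):dx=+13,dy=+2->C
  (9,10):dx=+3,dy=+3->C
Step 2: C = 30, D = 15, total pairs = 45.
Step 3: tau = (C - D)/(n(n-1)/2) = (30 - 15)/45 = 0.333333.
Step 4: Exact two-sided p-value (enumerate n! = 3628800 permutations of y under H0): p = 0.216373.
Step 5: alpha = 0.05. fail to reject H0.

tau_b = 0.3333 (C=30, D=15), p = 0.216373, fail to reject H0.


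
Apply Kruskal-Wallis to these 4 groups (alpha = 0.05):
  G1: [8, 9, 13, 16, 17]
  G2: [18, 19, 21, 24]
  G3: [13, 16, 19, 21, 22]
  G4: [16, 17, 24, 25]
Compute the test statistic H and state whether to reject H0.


Step 1: Combine all N = 18 observations and assign midranks.
sorted (value, group, rank): (8,G1,1), (9,G1,2), (13,G1,3.5), (13,G3,3.5), (16,G1,6), (16,G3,6), (16,G4,6), (17,G1,8.5), (17,G4,8.5), (18,G2,10), (19,G2,11.5), (19,G3,11.5), (21,G2,13.5), (21,G3,13.5), (22,G3,15), (24,G2,16.5), (24,G4,16.5), (25,G4,18)
Step 2: Sum ranks within each group.
R_1 = 21 (n_1 = 5)
R_2 = 51.5 (n_2 = 4)
R_3 = 49.5 (n_3 = 5)
R_4 = 49 (n_4 = 4)
Step 3: H = 12/(N(N+1)) * sum(R_i^2/n_i) - 3(N+1)
     = 12/(18*19) * (21^2/5 + 51.5^2/4 + 49.5^2/5 + 49^2/4) - 3*19
     = 0.035088 * 1841.56 - 57
     = 7.616228.
Step 4: Ties present; correction factor C = 1 - 54/(18^3 - 18) = 0.990712. Corrected H = 7.616228 / 0.990712 = 7.687630.
Step 5: Under H0, H ~ chi^2(3); p-value = 0.052928.
Step 6: alpha = 0.05. fail to reject H0.

H = 7.6876, df = 3, p = 0.052928, fail to reject H0.


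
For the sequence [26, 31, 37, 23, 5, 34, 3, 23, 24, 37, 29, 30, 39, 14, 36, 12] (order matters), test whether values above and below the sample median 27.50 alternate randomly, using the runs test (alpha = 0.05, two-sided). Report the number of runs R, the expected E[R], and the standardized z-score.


Step 1: Compute median = 27.50; label A = above, B = below.
Labels in order: BAABBABBBAAAABAB  (n_A = 8, n_B = 8)
Step 2: Count runs R = 9.
Step 3: Under H0 (random ordering), E[R] = 2*n_A*n_B/(n_A+n_B) + 1 = 2*8*8/16 + 1 = 9.0000.
        Var[R] = 2*n_A*n_B*(2*n_A*n_B - n_A - n_B) / ((n_A+n_B)^2 * (n_A+n_B-1)) = 14336/3840 = 3.7333.
        SD[R] = 1.9322.
Step 4: R = E[R], so z = 0 with no continuity correction.
Step 5: Two-sided p-value via normal approximation = 2*(1 - Phi(|z|)) = 1.000000.
Step 6: alpha = 0.05. fail to reject H0.

R = 9, z = 0.0000, p = 1.000000, fail to reject H0.


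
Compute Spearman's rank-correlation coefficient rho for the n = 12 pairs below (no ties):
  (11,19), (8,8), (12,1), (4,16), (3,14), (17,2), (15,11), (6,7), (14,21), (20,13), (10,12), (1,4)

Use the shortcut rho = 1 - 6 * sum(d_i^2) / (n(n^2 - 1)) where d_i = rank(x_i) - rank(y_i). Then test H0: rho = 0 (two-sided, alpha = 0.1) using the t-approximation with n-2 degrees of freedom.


Step 1: Rank x and y separately (midranks; no ties here).
rank(x): 11->7, 8->5, 12->8, 4->3, 3->2, 17->11, 15->10, 6->4, 14->9, 20->12, 10->6, 1->1
rank(y): 19->11, 8->5, 1->1, 16->10, 14->9, 2->2, 11->6, 7->4, 21->12, 13->8, 12->7, 4->3
Step 2: d_i = R_x(i) - R_y(i); compute d_i^2.
  (7-11)^2=16, (5-5)^2=0, (8-1)^2=49, (3-10)^2=49, (2-9)^2=49, (11-2)^2=81, (10-6)^2=16, (4-4)^2=0, (9-12)^2=9, (12-8)^2=16, (6-7)^2=1, (1-3)^2=4
sum(d^2) = 290.
Step 3: rho = 1 - 6*290 / (12*(12^2 - 1)) = 1 - 1740/1716 = -0.013986.
Step 4: Under H0, t = rho * sqrt((n-2)/(1-rho^2)) = -0.0442 ~ t(10).
Step 5: Two-sided p-value from the t-distribution with 10 df = 0.965590.
Step 6: alpha = 0.1. fail to reject H0.

rho = -0.0140, p = 0.965590, fail to reject H0 at alpha = 0.1.


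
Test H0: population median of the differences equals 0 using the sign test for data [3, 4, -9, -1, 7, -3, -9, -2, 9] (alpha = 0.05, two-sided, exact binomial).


Step 1: Discard zero differences. Original n = 9; n_eff = number of nonzero differences = 9.
Nonzero differences (with sign): +3, +4, -9, -1, +7, -3, -9, -2, +9
Step 2: Count signs: positive = 4, negative = 5.
Step 3: Under H0: P(positive) = 0.5, so the number of positives S ~ Bin(9, 0.5).
Step 4: Two-sided exact p-value = sum of Bin(9,0.5) probabilities at or below the observed probability = 1.000000.
Step 5: alpha = 0.05. fail to reject H0.

n_eff = 9, pos = 4, neg = 5, p = 1.000000, fail to reject H0.


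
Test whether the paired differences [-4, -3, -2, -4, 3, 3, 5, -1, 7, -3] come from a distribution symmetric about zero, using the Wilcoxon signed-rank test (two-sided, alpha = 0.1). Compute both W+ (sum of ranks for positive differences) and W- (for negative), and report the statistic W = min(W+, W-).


Step 1: Drop any zero differences (none here) and take |d_i|.
|d| = [4, 3, 2, 4, 3, 3, 5, 1, 7, 3]
Step 2: Midrank |d_i| (ties get averaged ranks).
ranks: |4|->7.5, |3|->4.5, |2|->2, |4|->7.5, |3|->4.5, |3|->4.5, |5|->9, |1|->1, |7|->10, |3|->4.5
Step 3: Attach original signs; sum ranks with positive sign and with negative sign.
W+ = 4.5 + 4.5 + 9 + 10 = 28
W- = 7.5 + 4.5 + 2 + 7.5 + 1 + 4.5 = 27
(Check: W+ + W- = 55 should equal n(n+1)/2 = 55.)
Step 4: Test statistic W = min(W+, W-) = 27.
Step 5: Ties in |d|, so use the tie-corrected normal approximation.
        E[W] = n(n+1)/4 = 10*11/4 = 27.5.
        Tie groups: |d|=3 (t=4), |d|=4 (t=2); sum(t^3 - t) = 66.
        Var[W] = n(n+1)(2n+1)/24 - sum(t^3-t)/48 = 2310/24 - 66/48 = 94.875.
        z = (W - E[W]) / sqrt(Var[W]) = (27 - 27.5) / 9.7404 = -0.0513.
        Two-sided p = 2*Phi(z) = 0.959060.
Step 6: alpha = 0.1. fail to reject H0.

W+ = 28, W- = 27, W = min = 27, p = 0.959060, fail to reject H0.


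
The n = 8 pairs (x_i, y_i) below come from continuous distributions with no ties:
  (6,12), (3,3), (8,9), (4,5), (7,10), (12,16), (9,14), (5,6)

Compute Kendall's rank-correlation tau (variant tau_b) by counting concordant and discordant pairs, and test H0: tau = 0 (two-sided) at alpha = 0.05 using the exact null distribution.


Step 1: Enumerate the 28 unordered pairs (i,j) with i<j and classify each by sign(x_j-x_i) * sign(y_j-y_i).
  (1,2):dx=-3,dy=-9->C; (1,3):dx=+2,dy=-3->D; (1,4):dx=-2,dy=-7->C; (1,5):dx=+1,dy=-2->D
  (1,6):dx=+6,dy=+4->C; (1,7):dx=+3,dy=+2->C; (1,8):dx=-1,dy=-6->C; (2,3):dx=+5,dy=+6->C
  (2,4):dx=+1,dy=+2->C; (2,5):dx=+4,dy=+7->C; (2,6):dx=+9,dy=+13->C; (2,7):dx=+6,dy=+11->C
  (2,8):dx=+2,dy=+3->C; (3,4):dx=-4,dy=-4->C; (3,5):dx=-1,dy=+1->D; (3,6):dx=+4,dy=+7->C
  (3,7):dx=+1,dy=+5->C; (3,8):dx=-3,dy=-3->C; (4,5):dx=+3,dy=+5->C; (4,6):dx=+8,dy=+11->C
  (4,7):dx=+5,dy=+9->C; (4,8):dx=+1,dy=+1->C; (5,6):dx=+5,dy=+6->C; (5,7):dx=+2,dy=+4->C
  (5,8):dx=-2,dy=-4->C; (6,7):dx=-3,dy=-2->C; (6,8):dx=-7,dy=-10->C; (7,8):dx=-4,dy=-8->C
Step 2: C = 25, D = 3, total pairs = 28.
Step 3: tau = (C - D)/(n(n-1)/2) = (25 - 3)/28 = 0.785714.
Step 4: Exact two-sided p-value (enumerate n! = 40320 permutations of y under H0): p = 0.005506.
Step 5: alpha = 0.05. reject H0.

tau_b = 0.7857 (C=25, D=3), p = 0.005506, reject H0.


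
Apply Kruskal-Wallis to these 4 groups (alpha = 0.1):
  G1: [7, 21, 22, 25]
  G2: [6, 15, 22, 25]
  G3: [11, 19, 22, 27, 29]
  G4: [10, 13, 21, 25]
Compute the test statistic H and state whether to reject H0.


Step 1: Combine all N = 17 observations and assign midranks.
sorted (value, group, rank): (6,G2,1), (7,G1,2), (10,G4,3), (11,G3,4), (13,G4,5), (15,G2,6), (19,G3,7), (21,G1,8.5), (21,G4,8.5), (22,G1,11), (22,G2,11), (22,G3,11), (25,G1,14), (25,G2,14), (25,G4,14), (27,G3,16), (29,G3,17)
Step 2: Sum ranks within each group.
R_1 = 35.5 (n_1 = 4)
R_2 = 32 (n_2 = 4)
R_3 = 55 (n_3 = 5)
R_4 = 30.5 (n_4 = 4)
Step 3: H = 12/(N(N+1)) * sum(R_i^2/n_i) - 3(N+1)
     = 12/(17*18) * (35.5^2/4 + 32^2/4 + 55^2/5 + 30.5^2/4) - 3*18
     = 0.039216 * 1408.62 - 54
     = 1.240196.
Step 4: Ties present; correction factor C = 1 - 54/(17^3 - 17) = 0.988971. Corrected H = 1.240196 / 0.988971 = 1.254027.
Step 5: Under H0, H ~ chi^2(3); p-value = 0.740078.
Step 6: alpha = 0.1. fail to reject H0.

H = 1.2540, df = 3, p = 0.740078, fail to reject H0.


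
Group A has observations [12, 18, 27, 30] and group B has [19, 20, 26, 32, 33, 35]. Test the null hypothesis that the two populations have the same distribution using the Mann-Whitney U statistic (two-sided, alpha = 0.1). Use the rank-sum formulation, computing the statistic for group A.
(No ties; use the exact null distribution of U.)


Step 1: Combine and sort all 10 observations; assign midranks.
sorted (value, group): (12,X), (18,X), (19,Y), (20,Y), (26,Y), (27,X), (30,X), (32,Y), (33,Y), (35,Y)
ranks: 12->1, 18->2, 19->3, 20->4, 26->5, 27->6, 30->7, 32->8, 33->9, 35->10
Step 2: Rank sum for X: R1 = 1 + 2 + 6 + 7 = 16.
Step 3: U_X = R1 - n1(n1+1)/2 = 16 - 4*5/2 = 16 - 10 = 6.
       U_Y = n1*n2 - U_X = 24 - 6 = 18.
Step 4: No ties, so the exact null distribution of U (based on enumerating the C(10,4) = 210 equally likely rank assignments) gives the two-sided p-value.
Step 5: p-value = 0.257143; compare to alpha = 0.1. fail to reject H0.

U_X = 6, p = 0.257143, fail to reject H0 at alpha = 0.1.


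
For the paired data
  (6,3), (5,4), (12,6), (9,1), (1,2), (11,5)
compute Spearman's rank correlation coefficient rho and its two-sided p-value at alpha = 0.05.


Step 1: Rank x and y separately (midranks; no ties here).
rank(x): 6->3, 5->2, 12->6, 9->4, 1->1, 11->5
rank(y): 3->3, 4->4, 6->6, 1->1, 2->2, 5->5
Step 2: d_i = R_x(i) - R_y(i); compute d_i^2.
  (3-3)^2=0, (2-4)^2=4, (6-6)^2=0, (4-1)^2=9, (1-2)^2=1, (5-5)^2=0
sum(d^2) = 14.
Step 3: rho = 1 - 6*14 / (6*(6^2 - 1)) = 1 - 84/210 = 0.600000.
Step 4: Under H0, t = rho * sqrt((n-2)/(1-rho^2)) = 1.5000 ~ t(4).
Step 5: Two-sided p-value from the t-distribution with 4 df = 0.208000.
Step 6: alpha = 0.05. fail to reject H0.

rho = 0.6000, p = 0.208000, fail to reject H0 at alpha = 0.05.


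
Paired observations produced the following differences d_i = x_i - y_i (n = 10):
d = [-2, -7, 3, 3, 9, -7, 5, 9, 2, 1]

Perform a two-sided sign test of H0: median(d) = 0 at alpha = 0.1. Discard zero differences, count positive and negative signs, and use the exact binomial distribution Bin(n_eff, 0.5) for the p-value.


Step 1: Discard zero differences. Original n = 10; n_eff = number of nonzero differences = 10.
Nonzero differences (with sign): -2, -7, +3, +3, +9, -7, +5, +9, +2, +1
Step 2: Count signs: positive = 7, negative = 3.
Step 3: Under H0: P(positive) = 0.5, so the number of positives S ~ Bin(10, 0.5).
Step 4: Two-sided exact p-value = sum of Bin(10,0.5) probabilities at or below the observed probability = 0.343750.
Step 5: alpha = 0.1. fail to reject H0.

n_eff = 10, pos = 7, neg = 3, p = 0.343750, fail to reject H0.


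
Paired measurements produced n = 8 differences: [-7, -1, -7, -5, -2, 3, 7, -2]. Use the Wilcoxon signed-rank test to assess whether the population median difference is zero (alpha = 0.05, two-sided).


Step 1: Drop any zero differences (none here) and take |d_i|.
|d| = [7, 1, 7, 5, 2, 3, 7, 2]
Step 2: Midrank |d_i| (ties get averaged ranks).
ranks: |7|->7, |1|->1, |7|->7, |5|->5, |2|->2.5, |3|->4, |7|->7, |2|->2.5
Step 3: Attach original signs; sum ranks with positive sign and with negative sign.
W+ = 4 + 7 = 11
W- = 7 + 1 + 7 + 5 + 2.5 + 2.5 = 25
(Check: W+ + W- = 36 should equal n(n+1)/2 = 36.)
Step 4: Test statistic W = min(W+, W-) = 11.
Step 5: Ties in |d|, so use the tie-corrected normal approximation.
        E[W] = n(n+1)/4 = 8*9/4 = 18.
        Tie groups: |d|=2 (t=2), |d|=7 (t=3); sum(t^3 - t) = 30.
        Var[W] = n(n+1)(2n+1)/24 - sum(t^3-t)/48 = 1224/24 - 30/48 = 50.375.
        z = (W - E[W]) / sqrt(Var[W]) = (11 - 18) / 7.0975 = -0.9863.
        Two-sided p = 2*Phi(z) = 0.324007.
Step 6: alpha = 0.05. fail to reject H0.

W+ = 11, W- = 25, W = min = 11, p = 0.324007, fail to reject H0.


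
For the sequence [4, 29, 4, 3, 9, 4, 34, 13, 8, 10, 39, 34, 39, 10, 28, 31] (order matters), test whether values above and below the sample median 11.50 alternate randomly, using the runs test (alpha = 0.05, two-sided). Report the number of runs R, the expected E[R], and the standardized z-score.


Step 1: Compute median = 11.50; label A = above, B = below.
Labels in order: BABBBBAABBAAABAA  (n_A = 8, n_B = 8)
Step 2: Count runs R = 8.
Step 3: Under H0 (random ordering), E[R] = 2*n_A*n_B/(n_A+n_B) + 1 = 2*8*8/16 + 1 = 9.0000.
        Var[R] = 2*n_A*n_B*(2*n_A*n_B - n_A - n_B) / ((n_A+n_B)^2 * (n_A+n_B-1)) = 14336/3840 = 3.7333.
        SD[R] = 1.9322.
Step 4: Continuity-corrected z = (R + 0.5 - E[R]) / SD[R] = (8 + 0.5 - 9.0000) / 1.9322 = -0.2588.
Step 5: Two-sided p-value via normal approximation = 2*(1 - Phi(|z|)) = 0.795809.
Step 6: alpha = 0.05. fail to reject H0.

R = 8, z = -0.2588, p = 0.795809, fail to reject H0.


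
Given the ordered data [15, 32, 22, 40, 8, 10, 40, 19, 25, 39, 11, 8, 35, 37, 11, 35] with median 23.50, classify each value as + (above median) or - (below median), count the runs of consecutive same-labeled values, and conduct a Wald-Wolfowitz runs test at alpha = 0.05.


Step 1: Compute median = 23.50; label A = above, B = below.
Labels in order: BABABBABAABBAABA  (n_A = 8, n_B = 8)
Step 2: Count runs R = 12.
Step 3: Under H0 (random ordering), E[R] = 2*n_A*n_B/(n_A+n_B) + 1 = 2*8*8/16 + 1 = 9.0000.
        Var[R] = 2*n_A*n_B*(2*n_A*n_B - n_A - n_B) / ((n_A+n_B)^2 * (n_A+n_B-1)) = 14336/3840 = 3.7333.
        SD[R] = 1.9322.
Step 4: Continuity-corrected z = (R - 0.5 - E[R]) / SD[R] = (12 - 0.5 - 9.0000) / 1.9322 = 1.2939.
Step 5: Two-sided p-value via normal approximation = 2*(1 - Phi(|z|)) = 0.195709.
Step 6: alpha = 0.05. fail to reject H0.

R = 12, z = 1.2939, p = 0.195709, fail to reject H0.


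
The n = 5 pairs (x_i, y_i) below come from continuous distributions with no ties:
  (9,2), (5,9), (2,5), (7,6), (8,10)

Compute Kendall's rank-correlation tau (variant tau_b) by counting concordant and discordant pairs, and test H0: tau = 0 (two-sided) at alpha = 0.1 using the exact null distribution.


Step 1: Enumerate the 10 unordered pairs (i,j) with i<j and classify each by sign(x_j-x_i) * sign(y_j-y_i).
  (1,2):dx=-4,dy=+7->D; (1,3):dx=-7,dy=+3->D; (1,4):dx=-2,dy=+4->D; (1,5):dx=-1,dy=+8->D
  (2,3):dx=-3,dy=-4->C; (2,4):dx=+2,dy=-3->D; (2,5):dx=+3,dy=+1->C; (3,4):dx=+5,dy=+1->C
  (3,5):dx=+6,dy=+5->C; (4,5):dx=+1,dy=+4->C
Step 2: C = 5, D = 5, total pairs = 10.
Step 3: tau = (C - D)/(n(n-1)/2) = (5 - 5)/10 = 0.000000.
Step 4: Exact two-sided p-value (enumerate n! = 120 permutations of y under H0): p = 1.000000.
Step 5: alpha = 0.1. fail to reject H0.

tau_b = 0.0000 (C=5, D=5), p = 1.000000, fail to reject H0.


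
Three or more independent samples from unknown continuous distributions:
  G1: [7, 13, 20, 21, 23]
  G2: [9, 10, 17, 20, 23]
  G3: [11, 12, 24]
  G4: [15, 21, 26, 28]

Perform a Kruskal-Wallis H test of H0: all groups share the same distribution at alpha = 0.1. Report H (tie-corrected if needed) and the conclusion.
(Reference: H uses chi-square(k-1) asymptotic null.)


Step 1: Combine all N = 17 observations and assign midranks.
sorted (value, group, rank): (7,G1,1), (9,G2,2), (10,G2,3), (11,G3,4), (12,G3,5), (13,G1,6), (15,G4,7), (17,G2,8), (20,G1,9.5), (20,G2,9.5), (21,G1,11.5), (21,G4,11.5), (23,G1,13.5), (23,G2,13.5), (24,G3,15), (26,G4,16), (28,G4,17)
Step 2: Sum ranks within each group.
R_1 = 41.5 (n_1 = 5)
R_2 = 36 (n_2 = 5)
R_3 = 24 (n_3 = 3)
R_4 = 51.5 (n_4 = 4)
Step 3: H = 12/(N(N+1)) * sum(R_i^2/n_i) - 3(N+1)
     = 12/(17*18) * (41.5^2/5 + 36^2/5 + 24^2/3 + 51.5^2/4) - 3*18
     = 0.039216 * 1458.71 - 54
     = 3.204412.
Step 4: Ties present; correction factor C = 1 - 18/(17^3 - 17) = 0.996324. Corrected H = 3.204412 / 0.996324 = 3.216236.
Step 5: Under H0, H ~ chi^2(3); p-value = 0.359472.
Step 6: alpha = 0.1. fail to reject H0.

H = 3.2162, df = 3, p = 0.359472, fail to reject H0.
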